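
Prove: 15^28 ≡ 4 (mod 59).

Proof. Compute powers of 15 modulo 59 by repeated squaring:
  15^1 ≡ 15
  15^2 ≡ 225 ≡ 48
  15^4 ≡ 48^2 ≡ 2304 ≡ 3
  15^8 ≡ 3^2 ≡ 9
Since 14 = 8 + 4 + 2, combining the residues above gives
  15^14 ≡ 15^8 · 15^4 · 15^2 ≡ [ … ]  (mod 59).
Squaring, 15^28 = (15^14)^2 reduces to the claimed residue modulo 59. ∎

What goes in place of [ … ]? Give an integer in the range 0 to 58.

57

15^8 · 15^4 · 15^2 ≡ 9 · 3 · 48 = 1296.
1296 mod 59 = 57, so 15^14 ≡ 57 (mod 59).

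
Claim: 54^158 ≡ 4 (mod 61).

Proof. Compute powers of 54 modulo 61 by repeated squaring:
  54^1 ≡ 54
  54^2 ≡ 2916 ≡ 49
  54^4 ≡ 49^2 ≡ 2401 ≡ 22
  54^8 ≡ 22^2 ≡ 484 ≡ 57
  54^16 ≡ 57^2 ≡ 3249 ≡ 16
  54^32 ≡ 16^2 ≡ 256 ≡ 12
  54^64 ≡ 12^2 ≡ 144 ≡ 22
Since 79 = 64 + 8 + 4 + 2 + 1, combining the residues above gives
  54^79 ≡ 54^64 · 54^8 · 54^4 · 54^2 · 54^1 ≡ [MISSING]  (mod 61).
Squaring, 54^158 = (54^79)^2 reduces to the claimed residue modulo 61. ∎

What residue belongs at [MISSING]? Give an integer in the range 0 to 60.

2

54^64 · 54^8 · 54^4 · 54^2 · 54^1 ≡ 22 · 57 · 22 · 49 · 54 = 72997848.
72997848 mod 61 = 2, so 54^79 ≡ 2 (mod 61).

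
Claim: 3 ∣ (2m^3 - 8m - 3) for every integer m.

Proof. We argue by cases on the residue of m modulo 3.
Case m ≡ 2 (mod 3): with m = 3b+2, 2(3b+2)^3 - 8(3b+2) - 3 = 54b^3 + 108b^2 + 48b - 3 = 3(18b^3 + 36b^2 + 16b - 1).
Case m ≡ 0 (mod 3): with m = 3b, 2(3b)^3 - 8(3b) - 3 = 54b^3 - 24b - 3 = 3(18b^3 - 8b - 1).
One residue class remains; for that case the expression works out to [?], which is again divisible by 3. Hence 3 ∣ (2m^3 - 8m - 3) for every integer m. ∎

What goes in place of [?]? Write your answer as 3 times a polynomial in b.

Only m ≡ 1 (mod 3) is unaccounted for. Put m = 3b+1:
2(3b+1)^3 - 8(3b+1) - 3 expands to 54b^3 + 54b^2 - 6b - 9,
and factoring out 3 leaves 3(18b^3 + 18b^2 - 2b - 3).

3(18b^3 + 18b^2 - 2b - 3)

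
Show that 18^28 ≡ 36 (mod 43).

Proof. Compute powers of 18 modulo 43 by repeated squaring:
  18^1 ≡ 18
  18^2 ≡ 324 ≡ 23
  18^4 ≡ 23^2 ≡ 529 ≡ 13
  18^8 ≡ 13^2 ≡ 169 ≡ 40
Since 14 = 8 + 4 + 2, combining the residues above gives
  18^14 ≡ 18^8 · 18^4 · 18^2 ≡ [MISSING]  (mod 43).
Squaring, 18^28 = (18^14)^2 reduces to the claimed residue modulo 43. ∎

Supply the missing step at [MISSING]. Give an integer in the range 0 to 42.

Multiply the listed residues: 40 · 13 · 23 = 520 → 11960.
Reducing modulo 43: 11960 = 278·43 + 6, so 18^14 ≡ 6.

6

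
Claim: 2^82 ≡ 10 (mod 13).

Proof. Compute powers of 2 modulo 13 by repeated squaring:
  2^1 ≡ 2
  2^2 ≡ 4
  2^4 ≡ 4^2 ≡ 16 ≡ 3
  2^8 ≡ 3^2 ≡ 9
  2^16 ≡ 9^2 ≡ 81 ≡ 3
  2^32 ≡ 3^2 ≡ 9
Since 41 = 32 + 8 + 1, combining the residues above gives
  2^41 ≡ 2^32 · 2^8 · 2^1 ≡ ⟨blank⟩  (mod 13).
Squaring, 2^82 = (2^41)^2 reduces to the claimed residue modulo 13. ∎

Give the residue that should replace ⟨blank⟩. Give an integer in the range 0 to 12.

Multiply the listed residues: 9 · 9 · 2 = 81 → 162.
Reducing modulo 13: 162 = 12·13 + 6, so 2^41 ≡ 6.

6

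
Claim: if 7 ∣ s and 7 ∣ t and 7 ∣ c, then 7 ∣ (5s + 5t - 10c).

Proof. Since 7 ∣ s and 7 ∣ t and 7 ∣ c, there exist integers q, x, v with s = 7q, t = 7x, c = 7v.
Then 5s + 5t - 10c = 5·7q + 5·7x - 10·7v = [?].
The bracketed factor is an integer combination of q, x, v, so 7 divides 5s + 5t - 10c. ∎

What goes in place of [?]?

7(5q - 10v + 5x)

Pull the common 7 out of every term: 5·7q + 5·7x - 10·7v = 7(5q - 10v + 5x).
5q - 10v + 5x is an integer, which exhibits the divisibility.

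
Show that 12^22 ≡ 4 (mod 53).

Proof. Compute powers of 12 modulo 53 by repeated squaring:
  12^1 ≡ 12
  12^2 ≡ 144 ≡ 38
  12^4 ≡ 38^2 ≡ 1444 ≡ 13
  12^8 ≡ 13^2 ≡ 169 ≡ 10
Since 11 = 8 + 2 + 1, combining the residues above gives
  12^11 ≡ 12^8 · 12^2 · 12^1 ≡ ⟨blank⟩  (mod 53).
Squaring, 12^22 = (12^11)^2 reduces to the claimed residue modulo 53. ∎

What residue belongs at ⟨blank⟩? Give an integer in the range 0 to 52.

2

Multiply the listed residues: 10 · 38 · 12 = 380 → 4560.
Reducing modulo 53: 4560 = 86·53 + 2, so 12^11 ≡ 2.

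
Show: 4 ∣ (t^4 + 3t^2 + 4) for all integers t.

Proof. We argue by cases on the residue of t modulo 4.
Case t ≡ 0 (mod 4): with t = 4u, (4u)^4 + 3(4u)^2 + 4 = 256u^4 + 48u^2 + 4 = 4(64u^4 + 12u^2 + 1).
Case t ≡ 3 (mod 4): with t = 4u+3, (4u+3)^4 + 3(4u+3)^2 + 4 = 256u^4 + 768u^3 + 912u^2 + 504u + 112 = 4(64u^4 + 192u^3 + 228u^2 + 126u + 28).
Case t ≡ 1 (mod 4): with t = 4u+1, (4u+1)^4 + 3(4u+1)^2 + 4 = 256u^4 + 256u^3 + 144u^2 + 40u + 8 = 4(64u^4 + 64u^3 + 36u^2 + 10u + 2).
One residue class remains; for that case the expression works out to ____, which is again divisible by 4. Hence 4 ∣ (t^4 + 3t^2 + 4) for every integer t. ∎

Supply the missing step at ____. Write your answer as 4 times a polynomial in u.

Only t ≡ 2 (mod 4) is unaccounted for. Put t = 4u+2:
(4u+2)^4 + 3(4u+2)^2 + 4 expands to 256u^4 + 512u^3 + 432u^2 + 176u + 32,
and factoring out 4 leaves 4(64u^4 + 128u^3 + 108u^2 + 44u + 8).

4(64u^4 + 128u^3 + 108u^2 + 44u + 8)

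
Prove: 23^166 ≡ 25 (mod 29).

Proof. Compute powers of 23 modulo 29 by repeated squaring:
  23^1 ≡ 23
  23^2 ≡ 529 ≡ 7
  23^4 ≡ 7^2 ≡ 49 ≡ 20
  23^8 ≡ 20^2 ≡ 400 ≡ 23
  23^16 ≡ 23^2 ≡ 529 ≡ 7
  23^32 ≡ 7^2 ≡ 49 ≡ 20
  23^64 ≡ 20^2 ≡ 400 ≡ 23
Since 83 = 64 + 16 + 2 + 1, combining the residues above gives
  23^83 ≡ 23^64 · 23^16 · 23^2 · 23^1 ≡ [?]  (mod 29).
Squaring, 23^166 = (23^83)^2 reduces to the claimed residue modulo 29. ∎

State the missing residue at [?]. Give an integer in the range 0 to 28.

24

Multiply the listed residues: 23 · 7 · 7 · 23 = 161 → 1127 → 25921.
Reducing modulo 29: 25921 = 893·29 + 24, so 23^83 ≡ 24.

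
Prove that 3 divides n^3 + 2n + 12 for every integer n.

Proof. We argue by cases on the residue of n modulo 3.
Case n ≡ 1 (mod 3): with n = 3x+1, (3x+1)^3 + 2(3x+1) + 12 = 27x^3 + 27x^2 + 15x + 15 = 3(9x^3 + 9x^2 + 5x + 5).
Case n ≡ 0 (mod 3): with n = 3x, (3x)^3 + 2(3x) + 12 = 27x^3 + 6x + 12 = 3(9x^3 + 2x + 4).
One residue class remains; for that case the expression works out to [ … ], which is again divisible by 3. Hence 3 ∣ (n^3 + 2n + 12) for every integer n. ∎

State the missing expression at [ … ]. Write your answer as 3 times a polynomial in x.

Only n ≡ 2 (mod 3) is unaccounted for. Put n = 3x+2:
(3x+2)^3 + 2(3x+2) + 12 expands to 27x^3 + 54x^2 + 42x + 24,
and factoring out 3 leaves 3(9x^3 + 18x^2 + 14x + 8).

3(9x^3 + 18x^2 + 14x + 8)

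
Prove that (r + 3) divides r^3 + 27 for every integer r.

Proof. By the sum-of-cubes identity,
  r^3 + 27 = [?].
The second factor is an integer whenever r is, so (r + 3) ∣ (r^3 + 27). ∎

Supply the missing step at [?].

(r + 3)(r^2 - 3r + 9)

Polynomial division of r^3 + 27 by r + 3 leaves remainder 0 and quotient r^2 - 3r + 9.
Hence r^3 + 27 = (r + 3)(r^2 - 3r + 9).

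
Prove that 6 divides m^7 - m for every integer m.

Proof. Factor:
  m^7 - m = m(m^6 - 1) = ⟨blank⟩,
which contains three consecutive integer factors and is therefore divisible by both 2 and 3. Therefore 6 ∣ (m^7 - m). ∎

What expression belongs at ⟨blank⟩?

m^6 - 1 = (m^2 - 1)(m^4 + m^2 + 1), and m^2 - 1 = (m-1)(m+1).
So m(m^6 - 1) = (m - 1)m(m + 1)(m^4 + m^2 + 1).

(m - 1)m(m + 1)(m^4 + m^2 + 1)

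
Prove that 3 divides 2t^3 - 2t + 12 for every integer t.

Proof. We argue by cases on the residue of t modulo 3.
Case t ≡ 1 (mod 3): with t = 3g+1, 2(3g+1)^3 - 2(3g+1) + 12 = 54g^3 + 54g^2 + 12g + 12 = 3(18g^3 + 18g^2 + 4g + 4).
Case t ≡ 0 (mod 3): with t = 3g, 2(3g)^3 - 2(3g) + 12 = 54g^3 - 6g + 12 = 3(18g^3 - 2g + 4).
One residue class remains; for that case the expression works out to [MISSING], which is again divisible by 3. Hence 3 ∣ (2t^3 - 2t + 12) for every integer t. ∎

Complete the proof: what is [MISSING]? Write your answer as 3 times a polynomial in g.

The residues treated are {1, 0}, so the missing case is t ≡ 2 (mod 3); write t = 3g+2.
Then 2(3g+2)^3 - 2(3g+2) + 12 = 54g^3 + 108g^2 + 66g + 24 = 3(18g^3 + 36g^2 + 22g + 8).

3(18g^3 + 36g^2 + 22g + 8)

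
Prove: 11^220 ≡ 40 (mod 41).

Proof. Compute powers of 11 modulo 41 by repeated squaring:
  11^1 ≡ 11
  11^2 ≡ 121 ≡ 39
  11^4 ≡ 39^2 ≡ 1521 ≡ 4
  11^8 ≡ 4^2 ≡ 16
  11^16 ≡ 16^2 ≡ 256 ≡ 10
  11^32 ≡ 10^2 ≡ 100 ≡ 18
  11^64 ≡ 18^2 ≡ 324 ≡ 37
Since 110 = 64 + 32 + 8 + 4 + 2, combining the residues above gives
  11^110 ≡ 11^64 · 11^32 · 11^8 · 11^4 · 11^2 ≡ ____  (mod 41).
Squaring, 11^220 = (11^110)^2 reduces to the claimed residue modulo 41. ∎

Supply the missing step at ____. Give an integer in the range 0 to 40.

32

11^64 · 11^32 · 11^8 · 11^4 · 11^2 ≡ 37 · 18 · 16 · 4 · 39 = 1662336.
1662336 mod 41 = 32, so 11^110 ≡ 32 (mod 41).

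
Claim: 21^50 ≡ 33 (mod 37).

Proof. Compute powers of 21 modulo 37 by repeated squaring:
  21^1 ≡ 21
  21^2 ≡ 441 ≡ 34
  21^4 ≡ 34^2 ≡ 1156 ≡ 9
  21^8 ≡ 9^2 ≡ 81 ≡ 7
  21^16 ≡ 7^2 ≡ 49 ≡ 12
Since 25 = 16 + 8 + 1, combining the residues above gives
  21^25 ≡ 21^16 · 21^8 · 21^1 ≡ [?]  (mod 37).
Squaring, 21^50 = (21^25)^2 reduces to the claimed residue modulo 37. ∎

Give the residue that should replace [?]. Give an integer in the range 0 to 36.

25

21^16 · 21^8 · 21^1 ≡ 12 · 7 · 21 = 1764.
1764 mod 37 = 25, so 21^25 ≡ 25 (mod 37).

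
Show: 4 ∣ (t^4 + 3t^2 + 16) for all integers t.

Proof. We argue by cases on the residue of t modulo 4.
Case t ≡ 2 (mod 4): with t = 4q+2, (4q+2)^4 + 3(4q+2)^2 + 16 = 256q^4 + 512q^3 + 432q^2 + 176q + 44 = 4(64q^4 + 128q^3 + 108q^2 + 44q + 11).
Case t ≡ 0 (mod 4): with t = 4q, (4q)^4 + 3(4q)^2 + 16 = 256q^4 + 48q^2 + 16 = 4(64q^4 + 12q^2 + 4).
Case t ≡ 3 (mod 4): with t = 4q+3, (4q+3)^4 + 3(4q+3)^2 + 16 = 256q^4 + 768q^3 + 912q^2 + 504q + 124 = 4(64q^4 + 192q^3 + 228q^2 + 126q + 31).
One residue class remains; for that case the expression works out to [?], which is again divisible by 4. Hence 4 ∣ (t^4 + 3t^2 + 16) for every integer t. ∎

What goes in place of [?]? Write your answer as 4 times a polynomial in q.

4(64q^4 + 64q^3 + 36q^2 + 10q + 5)

Only t ≡ 1 (mod 4) is unaccounted for. Put t = 4q+1:
(4q+1)^4 + 3(4q+1)^2 + 16 expands to 256q^4 + 256q^3 + 144q^2 + 40q + 20,
and factoring out 4 leaves 4(64q^4 + 64q^3 + 36q^2 + 10q + 5).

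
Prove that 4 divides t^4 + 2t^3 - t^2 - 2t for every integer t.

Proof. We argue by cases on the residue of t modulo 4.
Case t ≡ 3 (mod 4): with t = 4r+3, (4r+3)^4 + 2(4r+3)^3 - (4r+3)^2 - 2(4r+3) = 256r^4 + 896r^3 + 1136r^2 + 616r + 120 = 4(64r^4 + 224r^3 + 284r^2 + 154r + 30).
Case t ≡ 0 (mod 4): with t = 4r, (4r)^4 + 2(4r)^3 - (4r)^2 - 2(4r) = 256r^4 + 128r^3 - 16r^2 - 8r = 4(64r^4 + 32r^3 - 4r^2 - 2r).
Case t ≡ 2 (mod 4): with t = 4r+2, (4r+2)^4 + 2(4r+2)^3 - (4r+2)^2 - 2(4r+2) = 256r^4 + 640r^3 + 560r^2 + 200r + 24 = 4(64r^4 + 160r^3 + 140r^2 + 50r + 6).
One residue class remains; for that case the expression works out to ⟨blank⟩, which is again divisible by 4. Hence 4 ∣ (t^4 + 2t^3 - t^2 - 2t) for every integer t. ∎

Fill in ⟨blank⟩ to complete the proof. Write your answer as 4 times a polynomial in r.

The residues treated are {3, 0, 2}, so the missing case is t ≡ 1 (mod 4); write t = 4r+1.
Then (4r+1)^4 + 2(4r+1)^3 - (4r+1)^2 - 2(4r+1) = 256r^4 + 384r^3 + 176r^2 + 24r = 4(64r^4 + 96r^3 + 44r^2 + 6r).

4(64r^4 + 96r^3 + 44r^2 + 6r)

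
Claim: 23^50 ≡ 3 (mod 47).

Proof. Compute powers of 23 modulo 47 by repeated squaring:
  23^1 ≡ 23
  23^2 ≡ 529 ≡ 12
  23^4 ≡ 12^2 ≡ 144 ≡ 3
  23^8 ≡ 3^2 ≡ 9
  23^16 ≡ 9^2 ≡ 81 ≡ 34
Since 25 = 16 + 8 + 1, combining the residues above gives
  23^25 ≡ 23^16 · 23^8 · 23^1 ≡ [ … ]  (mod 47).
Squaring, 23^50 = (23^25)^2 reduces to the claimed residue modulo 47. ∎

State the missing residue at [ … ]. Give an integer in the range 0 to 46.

35

23^16 · 23^8 · 23^1 ≡ 34 · 9 · 23 = 7038.
7038 mod 47 = 35, so 23^25 ≡ 35 (mod 47).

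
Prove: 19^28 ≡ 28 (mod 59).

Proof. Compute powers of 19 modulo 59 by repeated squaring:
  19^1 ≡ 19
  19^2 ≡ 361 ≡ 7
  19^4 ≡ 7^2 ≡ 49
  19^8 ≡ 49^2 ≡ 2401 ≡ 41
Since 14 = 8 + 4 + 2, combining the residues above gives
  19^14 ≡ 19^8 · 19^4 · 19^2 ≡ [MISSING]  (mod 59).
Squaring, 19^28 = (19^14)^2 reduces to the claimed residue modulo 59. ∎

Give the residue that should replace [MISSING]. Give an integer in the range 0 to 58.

21

Multiply the listed residues: 41 · 49 · 7 = 2009 → 14063.
Reducing modulo 59: 14063 = 238·59 + 21, so 19^14 ≡ 21.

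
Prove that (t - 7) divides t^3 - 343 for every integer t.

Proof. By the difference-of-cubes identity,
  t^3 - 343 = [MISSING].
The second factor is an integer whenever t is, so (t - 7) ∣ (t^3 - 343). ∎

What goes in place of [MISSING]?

Polynomial division of t^3 - 343 by t - 7 leaves remainder 0 and quotient t^2 + 7t + 49.
Hence t^3 - 343 = (t - 7)(t^2 + 7t + 49).

(t - 7)(t^2 + 7t + 49)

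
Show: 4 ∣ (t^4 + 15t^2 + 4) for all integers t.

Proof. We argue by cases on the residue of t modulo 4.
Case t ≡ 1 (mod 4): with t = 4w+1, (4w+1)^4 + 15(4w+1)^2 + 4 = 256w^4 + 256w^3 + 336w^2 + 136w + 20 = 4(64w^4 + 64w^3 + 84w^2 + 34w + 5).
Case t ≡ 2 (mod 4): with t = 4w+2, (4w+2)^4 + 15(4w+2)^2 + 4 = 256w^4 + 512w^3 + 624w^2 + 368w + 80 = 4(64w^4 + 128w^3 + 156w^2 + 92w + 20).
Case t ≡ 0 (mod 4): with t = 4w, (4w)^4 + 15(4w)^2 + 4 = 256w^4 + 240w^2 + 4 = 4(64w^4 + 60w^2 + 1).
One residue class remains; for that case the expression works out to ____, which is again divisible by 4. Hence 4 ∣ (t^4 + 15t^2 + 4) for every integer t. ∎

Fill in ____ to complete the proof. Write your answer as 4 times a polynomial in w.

Only t ≡ 3 (mod 4) is unaccounted for. Put t = 4w+3:
(4w+3)^4 + 15(4w+3)^2 + 4 expands to 256w^4 + 768w^3 + 1104w^2 + 792w + 220,
and factoring out 4 leaves 4(64w^4 + 192w^3 + 276w^2 + 198w + 55).

4(64w^4 + 192w^3 + 276w^2 + 198w + 55)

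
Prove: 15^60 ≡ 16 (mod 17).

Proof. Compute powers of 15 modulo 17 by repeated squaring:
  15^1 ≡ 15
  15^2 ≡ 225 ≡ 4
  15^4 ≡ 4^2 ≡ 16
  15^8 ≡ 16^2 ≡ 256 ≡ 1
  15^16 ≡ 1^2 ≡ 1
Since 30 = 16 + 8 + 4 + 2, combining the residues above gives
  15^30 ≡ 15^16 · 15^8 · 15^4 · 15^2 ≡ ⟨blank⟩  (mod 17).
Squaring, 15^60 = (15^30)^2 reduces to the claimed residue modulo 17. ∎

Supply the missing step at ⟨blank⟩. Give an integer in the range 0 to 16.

13

15^16 · 15^8 · 15^4 · 15^2 ≡ 1 · 1 · 16 · 4 = 64.
64 mod 17 = 13, so 15^30 ≡ 13 (mod 17).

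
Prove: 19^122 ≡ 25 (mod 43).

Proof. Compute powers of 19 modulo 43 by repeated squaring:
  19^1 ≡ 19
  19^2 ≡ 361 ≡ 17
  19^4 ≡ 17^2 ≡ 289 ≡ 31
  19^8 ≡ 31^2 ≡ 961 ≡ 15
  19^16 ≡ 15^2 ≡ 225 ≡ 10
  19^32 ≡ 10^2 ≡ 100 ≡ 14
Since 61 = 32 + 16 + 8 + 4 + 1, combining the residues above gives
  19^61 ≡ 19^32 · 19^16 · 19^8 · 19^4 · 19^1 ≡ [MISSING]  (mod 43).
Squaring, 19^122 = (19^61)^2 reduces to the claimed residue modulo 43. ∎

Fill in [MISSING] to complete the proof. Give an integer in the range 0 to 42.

Multiply the listed residues: 14 · 10 · 15 · 31 · 19 = 140 → 2100 → 65100 → 1236900.
Reducing modulo 43: 1236900 = 28765·43 + 5, so 19^61 ≡ 5.

5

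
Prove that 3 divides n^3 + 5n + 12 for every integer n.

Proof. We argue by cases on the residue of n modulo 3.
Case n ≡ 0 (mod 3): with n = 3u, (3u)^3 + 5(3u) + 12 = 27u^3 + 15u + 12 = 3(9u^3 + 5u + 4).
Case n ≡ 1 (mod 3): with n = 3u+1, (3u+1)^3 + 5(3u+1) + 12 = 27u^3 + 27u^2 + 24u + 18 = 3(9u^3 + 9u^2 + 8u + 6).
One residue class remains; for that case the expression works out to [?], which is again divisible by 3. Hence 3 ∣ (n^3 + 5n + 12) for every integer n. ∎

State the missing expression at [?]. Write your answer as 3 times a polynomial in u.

3(9u^3 + 18u^2 + 17u + 10)

Only n ≡ 2 (mod 3) is unaccounted for. Put n = 3u+2:
(3u+2)^3 + 5(3u+2) + 12 expands to 27u^3 + 54u^2 + 51u + 30,
and factoring out 3 leaves 3(9u^3 + 18u^2 + 17u + 10).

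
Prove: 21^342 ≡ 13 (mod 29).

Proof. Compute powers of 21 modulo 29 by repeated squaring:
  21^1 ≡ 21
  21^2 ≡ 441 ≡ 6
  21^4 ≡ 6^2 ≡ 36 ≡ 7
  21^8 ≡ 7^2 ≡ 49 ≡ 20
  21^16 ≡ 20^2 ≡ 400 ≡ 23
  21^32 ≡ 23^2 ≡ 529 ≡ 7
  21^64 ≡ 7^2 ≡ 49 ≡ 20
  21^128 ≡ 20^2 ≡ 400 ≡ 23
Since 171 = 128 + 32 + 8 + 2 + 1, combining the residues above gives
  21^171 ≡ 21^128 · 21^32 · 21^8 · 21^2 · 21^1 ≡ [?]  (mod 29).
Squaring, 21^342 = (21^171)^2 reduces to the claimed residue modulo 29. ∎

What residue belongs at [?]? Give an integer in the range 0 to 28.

21^128 · 21^32 · 21^8 · 21^2 · 21^1 ≡ 23 · 7 · 20 · 6 · 21 = 405720.
405720 mod 29 = 10, so 21^171 ≡ 10 (mod 29).

10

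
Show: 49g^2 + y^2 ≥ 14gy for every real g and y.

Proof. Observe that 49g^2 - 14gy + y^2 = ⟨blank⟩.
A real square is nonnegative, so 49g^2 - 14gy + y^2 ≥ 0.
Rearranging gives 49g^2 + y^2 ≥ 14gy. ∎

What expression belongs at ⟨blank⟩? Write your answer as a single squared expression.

49g^2 - 14gy + y^2 is a perfect-square trinomial: the outer terms are (7g)^2 and (y)^2, and the cross term is -2·7g·y.
So 49g^2 - 14gy + y^2 = (7g - y)^2 ≥ 0.

(7g - y)^2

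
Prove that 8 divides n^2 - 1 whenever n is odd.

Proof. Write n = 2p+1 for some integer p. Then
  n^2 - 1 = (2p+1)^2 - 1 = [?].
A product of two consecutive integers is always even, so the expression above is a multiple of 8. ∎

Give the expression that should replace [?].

(2p+1)^2 - 1 = 4p^2 + 4p + 1 - 1 = 4p^2 + 4p = 4p(p+1).
Since p and p+1 are consecutive, p(p+1) is even, and 4·(even) is a multiple of 8.

4p(p + 1)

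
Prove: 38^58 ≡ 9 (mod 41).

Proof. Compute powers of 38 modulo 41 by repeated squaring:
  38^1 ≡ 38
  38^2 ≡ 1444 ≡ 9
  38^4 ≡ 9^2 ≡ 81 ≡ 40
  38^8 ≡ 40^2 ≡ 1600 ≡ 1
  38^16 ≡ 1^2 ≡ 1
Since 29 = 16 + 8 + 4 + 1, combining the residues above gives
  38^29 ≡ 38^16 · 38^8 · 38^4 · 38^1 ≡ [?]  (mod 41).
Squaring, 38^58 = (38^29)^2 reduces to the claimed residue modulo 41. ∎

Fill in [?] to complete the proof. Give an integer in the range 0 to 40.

3

Multiply the listed residues: 1 · 1 · 40 · 38 = 1 → 40 → 1520.
Reducing modulo 41: 1520 = 37·41 + 3, so 38^29 ≡ 3.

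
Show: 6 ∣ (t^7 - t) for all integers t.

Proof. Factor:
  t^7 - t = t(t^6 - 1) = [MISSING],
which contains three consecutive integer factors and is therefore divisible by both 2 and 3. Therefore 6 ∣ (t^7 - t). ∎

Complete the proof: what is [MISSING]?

t^6 - 1 = (t^2 - 1)(t^4 + t^2 + 1), and t^2 - 1 = (t-1)(t+1).
So t(t^6 - 1) = (t - 1)t(t + 1)(t^4 + t^2 + 1).

(t - 1)t(t + 1)(t^4 + t^2 + 1)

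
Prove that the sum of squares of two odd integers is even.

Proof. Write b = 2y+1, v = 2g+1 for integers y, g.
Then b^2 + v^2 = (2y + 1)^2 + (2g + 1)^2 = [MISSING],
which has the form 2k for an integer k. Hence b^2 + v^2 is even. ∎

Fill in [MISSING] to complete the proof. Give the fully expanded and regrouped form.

(2y + 1)^2 + (2g + 1)^2 = 4g^2 + 4g + 4y^2 + 4y + 2
= 2(2g^2 + 2g + 2y^2 + 2y + 1).
Since 2g^2 + 2g + 2y^2 + 2y + 1 is an integer, the sum of squares is of the form 2k for an integer k.

2(2g^2 + 2g + 2y^2 + 2y + 1)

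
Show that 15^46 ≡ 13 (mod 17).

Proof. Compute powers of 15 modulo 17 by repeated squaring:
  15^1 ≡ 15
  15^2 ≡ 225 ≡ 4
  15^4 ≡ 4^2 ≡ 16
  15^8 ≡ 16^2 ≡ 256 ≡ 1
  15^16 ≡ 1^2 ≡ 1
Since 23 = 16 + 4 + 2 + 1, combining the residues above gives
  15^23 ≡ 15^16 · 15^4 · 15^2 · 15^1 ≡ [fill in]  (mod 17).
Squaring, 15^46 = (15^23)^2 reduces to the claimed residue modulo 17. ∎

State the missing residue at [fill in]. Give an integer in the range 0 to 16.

8

15^16 · 15^4 · 15^2 · 15^1 ≡ 1 · 16 · 4 · 15 = 960.
960 mod 17 = 8, so 15^23 ≡ 8 (mod 17).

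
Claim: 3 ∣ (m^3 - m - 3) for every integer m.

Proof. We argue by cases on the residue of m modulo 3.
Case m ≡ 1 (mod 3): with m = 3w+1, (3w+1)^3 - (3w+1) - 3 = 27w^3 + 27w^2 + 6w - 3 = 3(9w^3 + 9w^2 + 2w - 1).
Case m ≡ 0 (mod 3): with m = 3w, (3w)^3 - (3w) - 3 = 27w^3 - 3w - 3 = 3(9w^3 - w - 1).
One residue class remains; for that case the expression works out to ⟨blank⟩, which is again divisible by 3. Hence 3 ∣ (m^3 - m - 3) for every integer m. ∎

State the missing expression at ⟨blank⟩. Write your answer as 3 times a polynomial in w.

The residues treated are {1, 0}, so the missing case is m ≡ 2 (mod 3); write m = 3w+2.
Then (3w+2)^3 - (3w+2) - 3 = 27w^3 + 54w^2 + 33w + 3 = 3(9w^3 + 18w^2 + 11w + 1).

3(9w^3 + 18w^2 + 11w + 1)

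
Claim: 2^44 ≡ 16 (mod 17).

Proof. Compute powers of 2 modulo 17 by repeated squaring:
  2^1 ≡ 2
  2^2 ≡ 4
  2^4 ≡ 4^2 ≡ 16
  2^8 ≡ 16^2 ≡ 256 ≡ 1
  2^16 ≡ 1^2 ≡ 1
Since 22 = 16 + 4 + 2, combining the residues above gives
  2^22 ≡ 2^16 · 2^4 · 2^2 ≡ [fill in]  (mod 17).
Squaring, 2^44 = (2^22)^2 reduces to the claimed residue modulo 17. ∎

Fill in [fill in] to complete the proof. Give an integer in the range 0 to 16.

13

2^16 · 2^4 · 2^2 ≡ 1 · 16 · 4 = 64.
64 mod 17 = 13, so 2^22 ≡ 13 (mod 17).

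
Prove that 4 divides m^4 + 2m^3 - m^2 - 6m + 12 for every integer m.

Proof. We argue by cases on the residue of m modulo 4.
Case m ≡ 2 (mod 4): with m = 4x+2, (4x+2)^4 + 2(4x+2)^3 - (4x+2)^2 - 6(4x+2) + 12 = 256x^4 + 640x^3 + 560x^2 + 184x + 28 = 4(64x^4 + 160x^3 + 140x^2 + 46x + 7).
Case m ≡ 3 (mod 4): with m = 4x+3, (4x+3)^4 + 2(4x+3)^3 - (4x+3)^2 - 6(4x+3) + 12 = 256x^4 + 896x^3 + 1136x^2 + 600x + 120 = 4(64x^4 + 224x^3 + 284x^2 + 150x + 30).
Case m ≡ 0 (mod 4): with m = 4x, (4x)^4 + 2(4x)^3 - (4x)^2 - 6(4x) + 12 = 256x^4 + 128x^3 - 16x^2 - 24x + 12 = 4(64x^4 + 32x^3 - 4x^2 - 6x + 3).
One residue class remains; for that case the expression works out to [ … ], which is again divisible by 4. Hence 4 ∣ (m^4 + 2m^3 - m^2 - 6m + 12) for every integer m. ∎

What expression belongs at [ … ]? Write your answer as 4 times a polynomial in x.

4(64x^4 + 96x^3 + 44x^2 + 2x + 2)

Only m ≡ 1 (mod 4) is unaccounted for. Put m = 4x+1:
(4x+1)^4 + 2(4x+1)^3 - (4x+1)^2 - 6(4x+1) + 12 expands to 256x^4 + 384x^3 + 176x^2 + 8x + 8,
and factoring out 4 leaves 4(64x^4 + 96x^3 + 44x^2 + 2x + 2).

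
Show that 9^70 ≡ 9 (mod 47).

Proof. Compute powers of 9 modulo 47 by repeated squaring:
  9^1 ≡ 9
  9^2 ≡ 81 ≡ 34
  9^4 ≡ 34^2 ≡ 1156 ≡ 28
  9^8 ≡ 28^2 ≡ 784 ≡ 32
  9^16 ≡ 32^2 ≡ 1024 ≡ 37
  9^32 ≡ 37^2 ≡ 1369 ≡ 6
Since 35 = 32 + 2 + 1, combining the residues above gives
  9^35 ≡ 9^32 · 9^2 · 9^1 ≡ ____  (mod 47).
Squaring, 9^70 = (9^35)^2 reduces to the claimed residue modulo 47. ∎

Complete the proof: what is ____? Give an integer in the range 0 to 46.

9^32 · 9^2 · 9^1 ≡ 6 · 34 · 9 = 1836.
1836 mod 47 = 3, so 9^35 ≡ 3 (mod 47).

3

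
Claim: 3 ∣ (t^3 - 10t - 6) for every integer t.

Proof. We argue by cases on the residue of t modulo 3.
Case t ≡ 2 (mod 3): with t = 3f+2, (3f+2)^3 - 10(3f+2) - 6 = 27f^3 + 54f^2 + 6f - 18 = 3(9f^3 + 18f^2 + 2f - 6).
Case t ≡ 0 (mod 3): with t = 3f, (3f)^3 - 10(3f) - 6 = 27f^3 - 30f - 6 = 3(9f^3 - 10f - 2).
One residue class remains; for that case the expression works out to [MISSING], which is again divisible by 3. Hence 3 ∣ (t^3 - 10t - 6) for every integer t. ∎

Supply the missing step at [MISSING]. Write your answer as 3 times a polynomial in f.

3(9f^3 + 9f^2 - 7f - 5)

Only t ≡ 1 (mod 3) is unaccounted for. Put t = 3f+1:
(3f+1)^3 - 10(3f+1) - 6 expands to 27f^3 + 27f^2 - 21f - 15,
and factoring out 3 leaves 3(9f^3 + 9f^2 - 7f - 5).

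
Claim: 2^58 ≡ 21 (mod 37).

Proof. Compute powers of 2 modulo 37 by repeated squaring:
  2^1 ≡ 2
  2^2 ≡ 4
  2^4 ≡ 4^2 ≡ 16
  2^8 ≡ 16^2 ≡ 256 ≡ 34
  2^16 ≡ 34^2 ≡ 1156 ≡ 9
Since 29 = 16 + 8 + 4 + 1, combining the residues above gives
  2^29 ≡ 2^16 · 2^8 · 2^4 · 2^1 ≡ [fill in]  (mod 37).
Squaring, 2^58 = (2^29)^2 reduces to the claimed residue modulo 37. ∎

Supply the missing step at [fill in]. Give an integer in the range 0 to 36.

2^16 · 2^8 · 2^4 · 2^1 ≡ 9 · 34 · 16 · 2 = 9792.
9792 mod 37 = 24, so 2^29 ≡ 24 (mod 37).

24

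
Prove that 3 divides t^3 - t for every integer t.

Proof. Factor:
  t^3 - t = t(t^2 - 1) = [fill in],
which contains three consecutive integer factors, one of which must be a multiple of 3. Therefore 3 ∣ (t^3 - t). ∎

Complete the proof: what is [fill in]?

t(t^2 - 1) = t(t - 1)(t + 1) = (t - 1)t(t + 1).
These three factors are consecutive integers, so their product is divisible by 3.

(t - 1)t(t + 1)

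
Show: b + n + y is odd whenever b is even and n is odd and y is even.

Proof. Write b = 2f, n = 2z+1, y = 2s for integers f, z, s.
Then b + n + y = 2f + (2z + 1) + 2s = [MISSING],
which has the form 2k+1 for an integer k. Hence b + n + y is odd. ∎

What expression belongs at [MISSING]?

2(f + s + z) + 1

2f + (2z + 1) + 2s = 2f + 2s + 2z + 1
= 2(f + s + z) + 1.
Since f + s + z is an integer, the sum is of the form 2k+1 for an integer k.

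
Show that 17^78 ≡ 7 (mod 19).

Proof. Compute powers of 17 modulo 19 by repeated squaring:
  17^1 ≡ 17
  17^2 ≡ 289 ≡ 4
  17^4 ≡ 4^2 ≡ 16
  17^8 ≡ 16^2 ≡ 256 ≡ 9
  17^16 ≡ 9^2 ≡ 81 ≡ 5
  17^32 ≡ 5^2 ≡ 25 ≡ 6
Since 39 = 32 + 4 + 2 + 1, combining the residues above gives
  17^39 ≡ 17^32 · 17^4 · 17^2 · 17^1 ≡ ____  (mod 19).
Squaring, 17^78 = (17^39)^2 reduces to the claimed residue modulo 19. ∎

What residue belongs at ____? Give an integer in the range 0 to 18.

17^32 · 17^4 · 17^2 · 17^1 ≡ 6 · 16 · 4 · 17 = 6528.
6528 mod 19 = 11, so 17^39 ≡ 11 (mod 19).

11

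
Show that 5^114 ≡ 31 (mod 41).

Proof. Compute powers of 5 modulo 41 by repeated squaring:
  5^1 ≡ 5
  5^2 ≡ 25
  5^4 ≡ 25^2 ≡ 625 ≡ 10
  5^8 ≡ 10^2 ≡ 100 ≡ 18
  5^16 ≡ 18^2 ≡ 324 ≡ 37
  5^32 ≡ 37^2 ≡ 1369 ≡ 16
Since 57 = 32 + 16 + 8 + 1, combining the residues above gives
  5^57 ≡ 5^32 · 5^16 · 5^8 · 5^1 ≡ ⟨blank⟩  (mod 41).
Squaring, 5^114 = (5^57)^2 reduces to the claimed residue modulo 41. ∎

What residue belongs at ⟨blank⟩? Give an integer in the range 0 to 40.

21

Multiply the listed residues: 16 · 37 · 18 · 5 = 592 → 10656 → 53280.
Reducing modulo 41: 53280 = 1299·41 + 21, so 5^57 ≡ 21.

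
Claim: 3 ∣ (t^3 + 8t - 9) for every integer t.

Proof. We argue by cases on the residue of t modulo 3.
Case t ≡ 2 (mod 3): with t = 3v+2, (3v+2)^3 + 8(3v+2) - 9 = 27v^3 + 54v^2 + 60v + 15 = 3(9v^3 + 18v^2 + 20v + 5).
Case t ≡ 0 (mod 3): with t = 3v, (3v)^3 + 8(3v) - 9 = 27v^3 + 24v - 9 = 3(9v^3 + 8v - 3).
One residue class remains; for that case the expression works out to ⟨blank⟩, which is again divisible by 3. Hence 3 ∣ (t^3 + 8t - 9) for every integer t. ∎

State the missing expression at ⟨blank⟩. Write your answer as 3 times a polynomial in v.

Only t ≡ 1 (mod 3) is unaccounted for. Put t = 3v+1:
(3v+1)^3 + 8(3v+1) - 9 expands to 27v^3 + 27v^2 + 33v,
and factoring out 3 leaves 3(9v^3 + 9v^2 + 11v).

3(9v^3 + 9v^2 + 11v)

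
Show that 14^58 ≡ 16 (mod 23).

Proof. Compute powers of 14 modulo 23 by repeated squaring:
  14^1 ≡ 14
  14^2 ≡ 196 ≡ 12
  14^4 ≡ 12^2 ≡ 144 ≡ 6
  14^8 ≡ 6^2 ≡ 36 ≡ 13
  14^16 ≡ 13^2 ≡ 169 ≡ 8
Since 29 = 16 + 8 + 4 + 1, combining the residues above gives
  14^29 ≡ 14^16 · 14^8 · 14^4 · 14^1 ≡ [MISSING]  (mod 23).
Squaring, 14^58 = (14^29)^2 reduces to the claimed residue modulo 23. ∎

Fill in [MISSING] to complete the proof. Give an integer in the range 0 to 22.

Multiply the listed residues: 8 · 13 · 6 · 14 = 104 → 624 → 8736.
Reducing modulo 23: 8736 = 379·23 + 19, so 14^29 ≡ 19.

19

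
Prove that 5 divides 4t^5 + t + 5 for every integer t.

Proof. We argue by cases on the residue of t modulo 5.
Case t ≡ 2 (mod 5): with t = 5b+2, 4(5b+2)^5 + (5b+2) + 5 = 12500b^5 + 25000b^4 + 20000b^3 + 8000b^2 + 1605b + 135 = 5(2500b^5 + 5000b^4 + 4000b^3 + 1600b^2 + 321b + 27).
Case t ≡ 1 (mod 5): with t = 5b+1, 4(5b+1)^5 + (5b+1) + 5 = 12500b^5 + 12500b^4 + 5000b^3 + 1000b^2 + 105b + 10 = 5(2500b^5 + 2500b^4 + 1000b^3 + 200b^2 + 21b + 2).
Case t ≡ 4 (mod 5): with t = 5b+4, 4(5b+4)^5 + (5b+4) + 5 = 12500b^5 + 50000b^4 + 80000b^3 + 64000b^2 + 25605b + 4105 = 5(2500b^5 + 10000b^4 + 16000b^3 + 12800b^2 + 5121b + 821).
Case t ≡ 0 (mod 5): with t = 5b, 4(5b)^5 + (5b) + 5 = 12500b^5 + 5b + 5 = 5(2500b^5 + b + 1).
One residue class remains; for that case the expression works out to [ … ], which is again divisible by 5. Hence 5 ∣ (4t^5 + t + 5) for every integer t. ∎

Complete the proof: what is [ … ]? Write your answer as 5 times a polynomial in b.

The residues treated are {2, 1, 4, 0}, so the missing case is t ≡ 3 (mod 5); write t = 5b+3.
Then 4(5b+3)^5 + (5b+3) + 5 = 12500b^5 + 37500b^4 + 45000b^3 + 27000b^2 + 8105b + 980 = 5(2500b^5 + 7500b^4 + 9000b^3 + 5400b^2 + 1621b + 196).

5(2500b^5 + 7500b^4 + 9000b^3 + 5400b^2 + 1621b + 196)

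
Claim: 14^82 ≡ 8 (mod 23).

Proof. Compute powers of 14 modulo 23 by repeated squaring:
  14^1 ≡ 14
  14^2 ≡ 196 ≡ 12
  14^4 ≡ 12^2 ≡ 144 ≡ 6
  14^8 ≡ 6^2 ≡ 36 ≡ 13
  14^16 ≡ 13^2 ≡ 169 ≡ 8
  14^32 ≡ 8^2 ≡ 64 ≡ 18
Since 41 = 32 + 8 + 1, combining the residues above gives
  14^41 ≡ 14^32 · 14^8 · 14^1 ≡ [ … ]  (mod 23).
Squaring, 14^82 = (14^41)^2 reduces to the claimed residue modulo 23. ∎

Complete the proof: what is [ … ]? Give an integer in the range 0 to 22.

10

14^32 · 14^8 · 14^1 ≡ 18 · 13 · 14 = 3276.
3276 mod 23 = 10, so 14^41 ≡ 10 (mod 23).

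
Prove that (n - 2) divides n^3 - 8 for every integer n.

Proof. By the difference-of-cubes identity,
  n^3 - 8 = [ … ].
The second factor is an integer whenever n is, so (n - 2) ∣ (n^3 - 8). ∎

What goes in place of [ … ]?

a^3 - b^3 = (a - b)(a^2 + ab + b^2). With a = n, b = 2:
n^3 - 8 = (n - 2)(n^2 + 2n + 4).

(n - 2)(n^2 + 2n + 4)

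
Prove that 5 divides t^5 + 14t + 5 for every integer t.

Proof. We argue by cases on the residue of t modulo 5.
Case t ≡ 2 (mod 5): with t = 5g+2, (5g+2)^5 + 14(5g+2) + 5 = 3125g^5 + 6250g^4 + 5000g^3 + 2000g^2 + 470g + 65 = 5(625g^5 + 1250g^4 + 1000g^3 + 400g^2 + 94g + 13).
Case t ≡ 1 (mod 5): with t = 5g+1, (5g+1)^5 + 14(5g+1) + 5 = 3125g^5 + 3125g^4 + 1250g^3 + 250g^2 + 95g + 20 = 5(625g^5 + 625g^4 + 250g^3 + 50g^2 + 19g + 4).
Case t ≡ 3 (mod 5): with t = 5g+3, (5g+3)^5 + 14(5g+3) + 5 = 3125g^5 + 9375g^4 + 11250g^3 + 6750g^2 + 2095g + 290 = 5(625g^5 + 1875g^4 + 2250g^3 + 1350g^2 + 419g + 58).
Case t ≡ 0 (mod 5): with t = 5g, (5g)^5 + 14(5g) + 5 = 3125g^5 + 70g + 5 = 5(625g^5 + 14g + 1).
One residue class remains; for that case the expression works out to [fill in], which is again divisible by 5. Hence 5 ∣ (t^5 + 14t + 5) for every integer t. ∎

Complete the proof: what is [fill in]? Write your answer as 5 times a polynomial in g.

5(625g^5 + 2500g^4 + 4000g^3 + 3200g^2 + 1294g + 217)

Only t ≡ 4 (mod 5) is unaccounted for. Put t = 5g+4:
(5g+4)^5 + 14(5g+4) + 5 expands to 3125g^5 + 12500g^4 + 20000g^3 + 16000g^2 + 6470g + 1085,
and factoring out 5 leaves 5(625g^5 + 2500g^4 + 4000g^3 + 3200g^2 + 1294g + 217).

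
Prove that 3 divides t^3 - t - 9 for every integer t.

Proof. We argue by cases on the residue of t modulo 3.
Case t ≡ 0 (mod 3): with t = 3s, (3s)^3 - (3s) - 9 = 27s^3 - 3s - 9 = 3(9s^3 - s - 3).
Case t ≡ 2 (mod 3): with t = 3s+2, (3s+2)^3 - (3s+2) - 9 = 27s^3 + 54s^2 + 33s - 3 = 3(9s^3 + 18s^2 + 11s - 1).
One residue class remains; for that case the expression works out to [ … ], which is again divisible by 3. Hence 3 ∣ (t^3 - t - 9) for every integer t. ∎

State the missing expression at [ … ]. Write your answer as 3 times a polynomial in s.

The residues treated are {0, 2}, so the missing case is t ≡ 1 (mod 3); write t = 3s+1.
Then (3s+1)^3 - (3s+1) - 9 = 27s^3 + 27s^2 + 6s - 9 = 3(9s^3 + 9s^2 + 2s - 3).

3(9s^3 + 9s^2 + 2s - 3)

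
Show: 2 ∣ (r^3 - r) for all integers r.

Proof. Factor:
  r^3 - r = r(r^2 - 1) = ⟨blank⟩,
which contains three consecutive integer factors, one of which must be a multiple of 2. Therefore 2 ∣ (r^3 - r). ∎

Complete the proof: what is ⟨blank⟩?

r(r^2 - 1) = r(r - 1)(r + 1) = (r - 1)r(r + 1).
These three factors are consecutive integers, so their product is divisible by 2.

(r - 1)r(r + 1)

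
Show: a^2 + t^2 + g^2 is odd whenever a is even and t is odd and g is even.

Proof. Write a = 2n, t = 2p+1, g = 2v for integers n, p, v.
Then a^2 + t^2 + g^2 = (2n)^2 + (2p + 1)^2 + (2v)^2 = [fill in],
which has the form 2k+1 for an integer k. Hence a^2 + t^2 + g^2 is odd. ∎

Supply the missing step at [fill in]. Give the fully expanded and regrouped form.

Expanding: (2n)^2 + (2p + 1)^2 + (2v)^2 = 4n^2 + 4p^2 + 4p + 4v^2 + 1.
Every term except the constant is even, so this is 2(2n^2 + 2p^2 + 2p + 2v^2) + 1,
and 2n^2 + 2p^2 + 2p + 2v^2 ∈ ℤ gives the required form.

2(2n^2 + 2p^2 + 2p + 2v^2) + 1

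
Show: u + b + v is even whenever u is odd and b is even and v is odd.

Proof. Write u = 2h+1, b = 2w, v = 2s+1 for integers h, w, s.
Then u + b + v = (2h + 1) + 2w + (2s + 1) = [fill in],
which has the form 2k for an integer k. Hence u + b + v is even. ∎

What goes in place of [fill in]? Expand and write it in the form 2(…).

(2h + 1) + 2w + (2s + 1) = 2h + 2s + 2w + 2
= 2(h + s + w + 1).
Since h + s + w + 1 is an integer, the sum is of the form 2k for an integer k.

2(h + s + w + 1)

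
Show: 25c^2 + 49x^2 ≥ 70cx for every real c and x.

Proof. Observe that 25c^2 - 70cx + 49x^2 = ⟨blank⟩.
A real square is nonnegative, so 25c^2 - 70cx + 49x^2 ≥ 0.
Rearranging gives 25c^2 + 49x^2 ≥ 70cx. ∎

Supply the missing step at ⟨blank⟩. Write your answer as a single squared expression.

The leading and trailing coefficients are 5^2 and 7^2, and 70 = 2·5·7, so the trinomial is (5c - 7x)^2.
Hence 25c^2 - 70cx + 49x^2 ≥ 0.

(5c - 7x)^2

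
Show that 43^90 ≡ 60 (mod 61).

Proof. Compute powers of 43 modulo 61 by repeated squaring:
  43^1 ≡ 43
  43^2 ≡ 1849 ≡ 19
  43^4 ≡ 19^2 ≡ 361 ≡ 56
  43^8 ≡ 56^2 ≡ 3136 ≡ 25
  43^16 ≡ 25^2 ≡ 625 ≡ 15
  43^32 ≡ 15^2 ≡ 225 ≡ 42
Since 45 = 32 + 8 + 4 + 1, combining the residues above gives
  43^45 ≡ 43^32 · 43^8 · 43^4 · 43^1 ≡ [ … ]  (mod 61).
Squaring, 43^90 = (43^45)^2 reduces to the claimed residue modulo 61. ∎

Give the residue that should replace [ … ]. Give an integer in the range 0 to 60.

11

43^32 · 43^8 · 43^4 · 43^1 ≡ 42 · 25 · 56 · 43 = 2528400.
2528400 mod 61 = 11, so 43^45 ≡ 11 (mod 61).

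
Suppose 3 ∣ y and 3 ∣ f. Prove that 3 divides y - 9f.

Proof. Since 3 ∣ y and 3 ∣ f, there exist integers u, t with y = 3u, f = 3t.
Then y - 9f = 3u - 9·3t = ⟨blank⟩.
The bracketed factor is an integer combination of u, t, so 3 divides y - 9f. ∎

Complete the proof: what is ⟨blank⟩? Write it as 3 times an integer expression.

3(-9t + u)

Pull the common 3 out of every term: 3u - 9·3t = 3(-9t + u).
-9t + u is an integer, which exhibits the divisibility.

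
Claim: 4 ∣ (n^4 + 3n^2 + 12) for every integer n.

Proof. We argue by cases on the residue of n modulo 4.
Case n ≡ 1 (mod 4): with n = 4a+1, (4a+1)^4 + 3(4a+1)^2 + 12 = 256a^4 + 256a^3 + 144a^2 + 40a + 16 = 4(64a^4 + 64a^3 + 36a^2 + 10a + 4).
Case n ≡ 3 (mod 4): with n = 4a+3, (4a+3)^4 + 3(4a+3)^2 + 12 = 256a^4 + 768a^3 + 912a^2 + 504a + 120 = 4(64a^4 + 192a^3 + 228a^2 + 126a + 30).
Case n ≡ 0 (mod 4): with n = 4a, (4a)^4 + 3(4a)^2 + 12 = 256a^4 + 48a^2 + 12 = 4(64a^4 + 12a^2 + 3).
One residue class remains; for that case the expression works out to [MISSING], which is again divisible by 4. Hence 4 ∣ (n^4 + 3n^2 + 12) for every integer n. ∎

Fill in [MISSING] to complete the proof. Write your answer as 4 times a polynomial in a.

Only n ≡ 2 (mod 4) is unaccounted for. Put n = 4a+2:
(4a+2)^4 + 3(4a+2)^2 + 12 expands to 256a^4 + 512a^3 + 432a^2 + 176a + 40,
and factoring out 4 leaves 4(64a^4 + 128a^3 + 108a^2 + 44a + 10).

4(64a^4 + 128a^3 + 108a^2 + 44a + 10)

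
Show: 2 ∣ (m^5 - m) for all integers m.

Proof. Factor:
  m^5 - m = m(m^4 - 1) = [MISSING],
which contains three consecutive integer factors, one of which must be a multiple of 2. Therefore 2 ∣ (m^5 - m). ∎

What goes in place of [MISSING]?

m^4 - 1 = (m^2 - 1)(m^2 + 1), and m^2 - 1 = (m-1)(m+1).
So m(m^4 - 1) = (m - 1)m(m + 1)(m^2 + 1).

(m - 1)m(m + 1)(m^2 + 1)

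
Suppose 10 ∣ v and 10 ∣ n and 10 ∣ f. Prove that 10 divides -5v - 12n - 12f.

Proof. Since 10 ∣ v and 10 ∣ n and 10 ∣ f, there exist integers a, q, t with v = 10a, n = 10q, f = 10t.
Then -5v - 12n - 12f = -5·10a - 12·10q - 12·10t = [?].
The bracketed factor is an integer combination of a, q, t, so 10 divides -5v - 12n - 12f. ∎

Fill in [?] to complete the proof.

Each term has a factor of 10: -5·10a - 12·10q - 12·10t = 10·(-5a - 12q - 12t).
Since -5a - 12q - 12t is an integer, 10 ∣ (-5v - 12n - 12f).

10(-5a - 12q - 12t)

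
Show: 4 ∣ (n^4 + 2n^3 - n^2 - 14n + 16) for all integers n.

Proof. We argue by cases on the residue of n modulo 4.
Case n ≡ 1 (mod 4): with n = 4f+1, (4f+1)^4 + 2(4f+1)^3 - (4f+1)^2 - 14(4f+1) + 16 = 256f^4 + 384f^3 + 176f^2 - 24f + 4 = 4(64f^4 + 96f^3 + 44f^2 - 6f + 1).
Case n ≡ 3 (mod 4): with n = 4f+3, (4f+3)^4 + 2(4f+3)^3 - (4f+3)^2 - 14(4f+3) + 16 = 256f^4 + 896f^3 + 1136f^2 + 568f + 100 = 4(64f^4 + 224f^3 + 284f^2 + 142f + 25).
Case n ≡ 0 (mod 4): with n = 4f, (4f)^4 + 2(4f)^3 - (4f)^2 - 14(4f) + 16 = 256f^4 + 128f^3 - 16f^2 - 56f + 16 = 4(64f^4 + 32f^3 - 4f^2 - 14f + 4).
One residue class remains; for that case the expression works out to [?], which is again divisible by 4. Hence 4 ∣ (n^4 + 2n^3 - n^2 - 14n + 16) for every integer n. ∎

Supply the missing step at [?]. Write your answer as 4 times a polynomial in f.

4(64f^4 + 160f^3 + 140f^2 + 38f + 4)

Only n ≡ 2 (mod 4) is unaccounted for. Put n = 4f+2:
(4f+2)^4 + 2(4f+2)^3 - (4f+2)^2 - 14(4f+2) + 16 expands to 256f^4 + 640f^3 + 560f^2 + 152f + 16,
and factoring out 4 leaves 4(64f^4 + 160f^3 + 140f^2 + 38f + 4).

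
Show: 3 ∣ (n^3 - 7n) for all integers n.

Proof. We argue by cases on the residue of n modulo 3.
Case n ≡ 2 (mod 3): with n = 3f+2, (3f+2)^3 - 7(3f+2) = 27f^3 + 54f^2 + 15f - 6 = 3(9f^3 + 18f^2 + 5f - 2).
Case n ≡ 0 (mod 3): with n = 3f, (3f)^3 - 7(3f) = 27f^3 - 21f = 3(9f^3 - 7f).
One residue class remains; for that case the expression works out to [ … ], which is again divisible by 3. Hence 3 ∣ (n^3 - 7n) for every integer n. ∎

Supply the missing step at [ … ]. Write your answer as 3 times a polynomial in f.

Only n ≡ 1 (mod 3) is unaccounted for. Put n = 3f+1:
(3f+1)^3 - 7(3f+1) expands to 27f^3 + 27f^2 - 12f - 6,
and factoring out 3 leaves 3(9f^3 + 9f^2 - 4f - 2).

3(9f^3 + 9f^2 - 4f - 2)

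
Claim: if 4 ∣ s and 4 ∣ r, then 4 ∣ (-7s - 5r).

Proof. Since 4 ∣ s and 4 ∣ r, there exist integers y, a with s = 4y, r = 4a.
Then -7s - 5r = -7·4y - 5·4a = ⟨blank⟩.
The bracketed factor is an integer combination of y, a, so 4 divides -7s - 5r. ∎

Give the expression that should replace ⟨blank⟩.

Each term has a factor of 4: -7·4y - 5·4a = 4·(-5a - 7y).
Since -5a - 7y is an integer, 4 ∣ (-7s - 5r).

4(-5a - 7y)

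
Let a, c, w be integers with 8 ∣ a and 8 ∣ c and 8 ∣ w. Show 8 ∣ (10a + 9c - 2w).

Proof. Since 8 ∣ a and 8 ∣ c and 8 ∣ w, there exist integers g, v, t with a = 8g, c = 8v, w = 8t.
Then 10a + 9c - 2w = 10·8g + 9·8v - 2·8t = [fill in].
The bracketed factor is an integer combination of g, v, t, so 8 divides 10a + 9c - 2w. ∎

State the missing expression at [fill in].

Pull the common 8 out of every term: 10·8g + 9·8v - 2·8t = 8(10g - 2t + 9v).
10g - 2t + 9v is an integer, which exhibits the divisibility.

8(10g - 2t + 9v)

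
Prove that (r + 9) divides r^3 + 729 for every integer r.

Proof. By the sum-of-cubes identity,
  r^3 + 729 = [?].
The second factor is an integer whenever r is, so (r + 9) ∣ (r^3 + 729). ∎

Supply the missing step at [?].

(r + 9)(r^2 - 9r + 81)

Polynomial division of r^3 + 729 by r + 9 leaves remainder 0 and quotient r^2 - 9r + 81.
Hence r^3 + 729 = (r + 9)(r^2 - 9r + 81).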